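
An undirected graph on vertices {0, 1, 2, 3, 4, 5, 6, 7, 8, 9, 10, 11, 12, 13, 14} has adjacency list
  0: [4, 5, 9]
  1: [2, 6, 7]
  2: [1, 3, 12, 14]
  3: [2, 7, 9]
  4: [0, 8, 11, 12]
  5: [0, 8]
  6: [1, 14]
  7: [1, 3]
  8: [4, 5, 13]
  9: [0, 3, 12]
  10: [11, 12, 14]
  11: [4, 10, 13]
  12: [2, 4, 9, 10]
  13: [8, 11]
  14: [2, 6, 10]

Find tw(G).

A width-3 tree decomposition is:
Bags: B1 = {0, 5, 8, 13}  B2 = {0, 4, 8, 13}  B3 = {0, 4, 11, 13}  B4 = {0, 4, 9, 11}  B5 = {4, 9, 11, 12}  B6 = {9, 10, 11, 12}  B7 = {3, 9, 10, 12}  B8 = {2, 3, 10, 12}  B9 = {2, 3, 10, 14}  B10 = {2, 3, 7, 14}  B11 = {1, 2, 7, 14}  B12 = {1, 6, 7, 14}
Tree: B1–B2, B2–B3, B3–B4, B4–B5, B5–B6, B6–B7, B7–B8, B8–B9, B9–B10, B10–B11, B11–B12
Each bag holds 4 vertices, so the decomposition has width 3, which upper-bounds the treewidth. For the lower bound: the 4 vertex sets {5,8,13}, {0}, {4}, {9,10,11,12} are disjoint, each induces a connected subgraph, and every pair is joined by at least one edge of G. Contracting each set to a single vertex therefore yields K_{4} as a minor, and since treewidth is minor-monotone, tw(G) ≥ tw(K_{4}) = 3. The upper and lower bounds meet at 3, so that is the treewidth.

3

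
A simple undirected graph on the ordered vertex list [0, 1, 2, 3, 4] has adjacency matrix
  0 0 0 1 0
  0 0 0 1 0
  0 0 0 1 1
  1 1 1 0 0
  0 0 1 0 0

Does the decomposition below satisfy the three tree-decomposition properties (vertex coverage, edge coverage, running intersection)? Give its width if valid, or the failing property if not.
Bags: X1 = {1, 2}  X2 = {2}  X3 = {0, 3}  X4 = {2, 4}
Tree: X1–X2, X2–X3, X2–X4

No — edge (3,1) lies in no bag.

A tree decomposition must satisfy three properties: every vertex lies in some bag; for every edge, both endpoints lie together in some bag; and for every vertex, the bags containing it form a connected subtree. Here edge (3,1) lies in no bag, so the decomposition is invalid.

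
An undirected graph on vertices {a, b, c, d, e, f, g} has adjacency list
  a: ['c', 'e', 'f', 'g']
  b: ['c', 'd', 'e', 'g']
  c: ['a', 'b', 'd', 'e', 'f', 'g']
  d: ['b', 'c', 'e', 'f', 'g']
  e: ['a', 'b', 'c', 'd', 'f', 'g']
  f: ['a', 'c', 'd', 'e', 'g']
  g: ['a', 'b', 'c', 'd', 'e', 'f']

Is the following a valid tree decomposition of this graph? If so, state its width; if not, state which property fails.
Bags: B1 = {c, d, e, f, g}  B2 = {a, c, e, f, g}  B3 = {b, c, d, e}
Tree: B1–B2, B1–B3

No — edge (g,b) lies in no bag.

A tree decomposition must satisfy three properties: every vertex lies in some bag; for every edge, both endpoints lie together in some bag; and for every vertex, the bags containing it form a connected subtree. Here edge (g,b) lies in no bag, so the decomposition is invalid.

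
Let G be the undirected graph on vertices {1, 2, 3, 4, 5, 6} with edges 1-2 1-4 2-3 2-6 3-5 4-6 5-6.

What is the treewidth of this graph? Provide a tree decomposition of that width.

The largest bag has 3 vertices, giving width 2; this decomposition certifies tw(G) ≤ 2. Since 5–3–2–6–5 is a cycle in G, G is not acyclic. Forests are exactly the graphs of treewidth ≤ 1, so tw(G) ≥ 2. The upper and lower bounds meet at 2, so that is the treewidth.

Treewidth 2.
Bags: B1 = {3, 5, 6}  B2 = {2, 3, 6}  B3 = {2, 4, 6}  B4 = {1, 2, 4}
Tree: B1–B2, B2–B3, B3–B4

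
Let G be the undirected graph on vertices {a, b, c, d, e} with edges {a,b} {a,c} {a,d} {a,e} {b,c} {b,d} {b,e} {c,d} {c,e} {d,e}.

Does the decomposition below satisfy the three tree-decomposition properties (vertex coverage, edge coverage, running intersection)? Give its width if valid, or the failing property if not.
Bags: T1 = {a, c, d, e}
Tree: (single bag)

No — vertex b appears in no bag.

A tree decomposition must satisfy three properties: every vertex lies in some bag; for every edge, both endpoints lie together in some bag; and for every vertex, the bags containing it form a connected subtree. Here vertex b appears in no bag, so the decomposition is invalid.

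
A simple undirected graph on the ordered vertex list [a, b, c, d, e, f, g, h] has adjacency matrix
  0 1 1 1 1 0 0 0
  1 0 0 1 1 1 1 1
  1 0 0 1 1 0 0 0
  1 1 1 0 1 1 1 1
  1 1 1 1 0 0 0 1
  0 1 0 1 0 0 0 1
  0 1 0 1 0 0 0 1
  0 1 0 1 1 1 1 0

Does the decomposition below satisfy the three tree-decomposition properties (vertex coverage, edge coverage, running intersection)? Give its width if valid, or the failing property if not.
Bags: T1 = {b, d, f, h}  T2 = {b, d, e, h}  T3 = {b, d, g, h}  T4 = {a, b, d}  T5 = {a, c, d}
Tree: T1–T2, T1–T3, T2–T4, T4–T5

No — edge (e,a) lies in no bag.

A tree decomposition must satisfy three properties: every vertex lies in some bag; for every edge, both endpoints lie together in some bag; and for every vertex, the bags containing it form a connected subtree. Here edge (e,a) lies in no bag, so the decomposition is invalid.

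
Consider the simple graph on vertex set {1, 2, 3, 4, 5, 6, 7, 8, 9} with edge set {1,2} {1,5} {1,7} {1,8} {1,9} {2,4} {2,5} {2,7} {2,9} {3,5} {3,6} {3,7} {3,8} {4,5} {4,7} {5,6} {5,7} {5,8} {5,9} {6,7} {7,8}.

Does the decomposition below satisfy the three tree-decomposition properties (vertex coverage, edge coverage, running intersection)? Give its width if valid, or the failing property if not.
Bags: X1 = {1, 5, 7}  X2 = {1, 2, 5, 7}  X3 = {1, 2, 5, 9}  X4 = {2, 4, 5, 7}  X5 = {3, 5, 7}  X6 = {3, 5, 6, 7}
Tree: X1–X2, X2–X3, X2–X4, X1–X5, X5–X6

No — vertex 8 appears in no bag.

A tree decomposition must satisfy three properties: every vertex lies in some bag; for every edge, both endpoints lie together in some bag; and for every vertex, the bags containing it form a connected subtree. Here vertex 8 appears in no bag, so the decomposition is invalid.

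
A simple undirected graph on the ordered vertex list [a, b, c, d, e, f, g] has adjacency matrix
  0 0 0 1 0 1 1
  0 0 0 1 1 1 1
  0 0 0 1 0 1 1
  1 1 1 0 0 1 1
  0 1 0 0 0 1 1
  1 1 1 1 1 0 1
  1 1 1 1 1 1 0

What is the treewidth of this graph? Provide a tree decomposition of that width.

The largest bag has 4 vertices, giving width 3; this decomposition certifies tw(G) ≤ 3. For the lower bound, the 4 vertices {c, d, f, g} are pairwise adjacent, and any tree decomposition puts a clique entirely inside one bag — forcing width ≥ 3. Combining the bounds, tw(G) = 3.

Treewidth 3.
Bags: B1 = {c, d, f, g}  B2 = {b, d, f, g}  B3 = {b, e, f, g}  B4 = {a, d, f, g}
Tree: B1–B2, B2–B3, B1–B4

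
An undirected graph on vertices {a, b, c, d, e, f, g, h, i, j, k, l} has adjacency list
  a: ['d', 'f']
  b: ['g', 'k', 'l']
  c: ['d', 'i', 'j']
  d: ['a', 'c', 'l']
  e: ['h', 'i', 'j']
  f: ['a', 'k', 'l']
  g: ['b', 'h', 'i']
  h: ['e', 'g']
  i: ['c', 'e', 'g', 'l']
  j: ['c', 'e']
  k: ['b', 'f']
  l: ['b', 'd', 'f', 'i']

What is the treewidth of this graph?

A width-3 tree decomposition is:
Bags: B1 = {a, b, f, k}  B2 = {a, b, f, l}  B3 = {a, b, d, l}  B4 = {b, d, g, l}  B5 = {d, g, i, l}  B6 = {c, d, g, i}  B7 = {c, g, h, i}  B8 = {c, e, h, i}  B9 = {c, e, h, j}
Tree: B1–B2, B2–B3, B3–B4, B4–B5, B5–B6, B6–B7, B7–B8, B8–B9
Each bag holds 4 vertices, so the decomposition has width 3, which upper-bounds the treewidth. For the lower bound: the 4 vertex sets {a,f,k}, {b}, {l}, {c,d,g,i} are disjoint, each induces a connected subgraph, and every pair is joined by at least one edge of G. Contracting each set to a single vertex therefore yields K_{4} as a minor, and since treewidth is minor-monotone, tw(G) ≥ tw(K_{4}) = 3. Therefore the treewidth is 3.

3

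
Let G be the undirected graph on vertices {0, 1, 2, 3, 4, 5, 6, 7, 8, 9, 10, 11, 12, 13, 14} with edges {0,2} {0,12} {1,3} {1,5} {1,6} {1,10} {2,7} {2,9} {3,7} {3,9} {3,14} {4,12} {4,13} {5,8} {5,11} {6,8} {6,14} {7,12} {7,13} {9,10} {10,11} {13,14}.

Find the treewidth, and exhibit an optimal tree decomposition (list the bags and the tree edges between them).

Each bag holds 4 vertices, so the decomposition has width 3, which upper-bounds the treewidth. For the lower bound: the 4 vertex sets {5,8,11}, {6}, {1}, {3,9,10,14} are disjoint, each induces a connected subgraph, and every pair is joined by at least one edge of G. Contracting each set to a single vertex therefore yields K_{4} as a minor, and since treewidth is minor-monotone, tw(G) ≥ tw(K_{4}) = 3. Combining the bounds, tw(G) = 3.

Treewidth 3.
One optimal decomposition is:
Bags: B1 = {5, 6, 8, 11}  B2 = {1, 5, 6, 11}  B3 = {1, 6, 10, 11}  B4 = {1, 6, 10, 14}  B5 = {1, 3, 10, 14}  B6 = {3, 9, 10, 14}  B7 = {3, 9, 13, 14}  B8 = {3, 7, 9, 13}  B9 = {2, 7, 9, 13}  B10 = {2, 4, 7, 13}  B11 = {2, 4, 7, 12}  B12 = {0, 2, 4, 12}
Tree: B1–B2, B2–B3, B3–B4, B4–B5, B5–B6, B6–B7, B7–B8, B8–B9, B9–B10, B10–B11, B11–B12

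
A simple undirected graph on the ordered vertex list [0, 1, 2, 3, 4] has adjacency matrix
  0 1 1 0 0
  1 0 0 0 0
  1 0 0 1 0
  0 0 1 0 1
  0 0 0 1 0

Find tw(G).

A width-1 tree decomposition is:
Bags: B1 = {0, 1}  B2 = {0, 2}  B3 = {2, 3}  B4 = {3, 4}
Tree: B1–B2, B2–B3, B3–B4
Every bag has size at most 2, so the width is 2 − 1 = 1 and tw(G) ≤ 1. Since G has at least one edge (e.g. 1–0), it is not an edgeless graph, so tw(G) ≥ 1. Therefore the treewidth is 1.

1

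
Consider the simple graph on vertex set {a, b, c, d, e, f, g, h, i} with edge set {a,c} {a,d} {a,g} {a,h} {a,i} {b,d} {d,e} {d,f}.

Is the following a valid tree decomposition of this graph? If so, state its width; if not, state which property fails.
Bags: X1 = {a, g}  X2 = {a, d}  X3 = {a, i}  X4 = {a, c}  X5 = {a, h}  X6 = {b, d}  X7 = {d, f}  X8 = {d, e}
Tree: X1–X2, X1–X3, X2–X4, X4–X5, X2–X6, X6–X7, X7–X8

Yes; width 1.

Every vertex of G appears in some bag (union = {a, b, c, d, e, f, g, h, i}); every edge is covered by a bag; and for each vertex v the set of bags containing v is connected in the bag tree. The decomposition is therefore valid. The largest bag has 2 vertices, so the width is 1.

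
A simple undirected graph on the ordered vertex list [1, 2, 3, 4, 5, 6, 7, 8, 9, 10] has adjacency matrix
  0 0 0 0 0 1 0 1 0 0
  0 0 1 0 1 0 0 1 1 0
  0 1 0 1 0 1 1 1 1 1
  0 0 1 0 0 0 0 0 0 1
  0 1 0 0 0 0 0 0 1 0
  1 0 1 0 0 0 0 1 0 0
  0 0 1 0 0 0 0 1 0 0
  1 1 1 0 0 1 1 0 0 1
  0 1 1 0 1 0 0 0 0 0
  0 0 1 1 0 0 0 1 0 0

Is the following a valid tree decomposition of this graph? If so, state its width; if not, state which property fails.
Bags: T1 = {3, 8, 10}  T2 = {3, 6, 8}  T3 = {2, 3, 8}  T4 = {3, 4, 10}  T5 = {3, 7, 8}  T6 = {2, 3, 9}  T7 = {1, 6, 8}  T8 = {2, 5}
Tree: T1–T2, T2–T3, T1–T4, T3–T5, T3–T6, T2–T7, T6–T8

A tree decomposition must satisfy three properties: every vertex lies in some bag; for every edge, both endpoints lie together in some bag; and for every vertex, the bags containing it form a connected subtree. Here edge (9,5) lies in no bag, so the decomposition is invalid.

No — edge (9,5) lies in no bag.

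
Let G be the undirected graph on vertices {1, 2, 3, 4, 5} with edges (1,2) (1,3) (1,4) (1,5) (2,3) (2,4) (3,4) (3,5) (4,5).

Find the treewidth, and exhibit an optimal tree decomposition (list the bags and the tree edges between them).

Every bag has size at most 4, so the width is 4 − 1 = 3 and tw(G) ≤ 3. For the lower bound, the 4 vertices {1, 2, 3, 4} are pairwise adjacent, and any tree decomposition puts a clique entirely inside one bag — forcing width ≥ 3. The upper and lower bounds meet at 3, so that is the treewidth.

Treewidth 3.
Bags: B1 = {1, 3, 4, 5}  B2 = {1, 2, 3, 4}
Tree: B1–B2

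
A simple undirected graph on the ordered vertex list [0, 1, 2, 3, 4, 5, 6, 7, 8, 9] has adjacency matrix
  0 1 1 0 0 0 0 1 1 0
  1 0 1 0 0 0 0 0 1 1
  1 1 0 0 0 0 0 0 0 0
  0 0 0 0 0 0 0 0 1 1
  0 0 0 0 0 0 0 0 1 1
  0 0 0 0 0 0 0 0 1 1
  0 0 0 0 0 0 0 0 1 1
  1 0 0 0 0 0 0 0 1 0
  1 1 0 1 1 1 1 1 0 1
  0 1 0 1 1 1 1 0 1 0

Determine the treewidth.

2

A width-2 tree decomposition is:
Bags: B1 = {0, 1, 8}  B2 = {0, 7, 8}  B3 = {0, 1, 2}  B4 = {1, 8, 9}  B5 = {3, 8, 9}  B6 = {4, 8, 9}  B7 = {5, 8, 9}  B8 = {6, 8, 9}
Tree: B1–B2, B1–B3, B1–B4, B4–B5, B4–B6, B6–B7, B6–B8
The largest bag has 3 vertices, giving width 2; this decomposition certifies tw(G) ≤ 2. On the other hand G contains the 3-clique {0, 1, 8}. A clique must lie in a single bag of any decomposition, so no decomposition can have width below 2. The upper and lower bounds meet at 2, so that is the treewidth.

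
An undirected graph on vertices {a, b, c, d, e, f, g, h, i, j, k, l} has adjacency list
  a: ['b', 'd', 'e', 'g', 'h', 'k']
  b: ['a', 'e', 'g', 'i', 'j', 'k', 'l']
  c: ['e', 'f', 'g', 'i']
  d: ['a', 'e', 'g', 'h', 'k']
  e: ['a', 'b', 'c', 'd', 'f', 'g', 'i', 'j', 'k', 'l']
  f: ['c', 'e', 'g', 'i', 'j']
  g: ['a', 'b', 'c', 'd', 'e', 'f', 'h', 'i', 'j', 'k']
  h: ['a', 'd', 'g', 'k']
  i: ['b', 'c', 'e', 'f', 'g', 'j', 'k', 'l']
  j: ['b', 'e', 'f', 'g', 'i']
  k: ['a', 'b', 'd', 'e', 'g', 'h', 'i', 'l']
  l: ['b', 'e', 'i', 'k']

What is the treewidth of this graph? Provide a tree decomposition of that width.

Every bag has size at most 5, so the width is 5 − 1 = 4 and tw(G) ≤ 4. For the lower bound, the 5 vertices {a, d, e, g, k} are pairwise adjacent, and any tree decomposition puts a clique entirely inside one bag — forcing width ≥ 4. Therefore the treewidth is 4.

Treewidth 4.
One such decomposition:
Bags: B1 = {c, e, f, g, i}  B2 = {e, f, g, i, j}  B3 = {b, e, g, i, j}  B4 = {b, e, g, i, k}  B5 = {a, b, e, g, k}  B6 = {a, d, e, g, k}  B7 = {b, e, i, k, l}  B8 = {a, d, g, h, k}
Tree: B1–B2, B2–B3, B3–B4, B4–B5, B5–B6, B4–B7, B6–B8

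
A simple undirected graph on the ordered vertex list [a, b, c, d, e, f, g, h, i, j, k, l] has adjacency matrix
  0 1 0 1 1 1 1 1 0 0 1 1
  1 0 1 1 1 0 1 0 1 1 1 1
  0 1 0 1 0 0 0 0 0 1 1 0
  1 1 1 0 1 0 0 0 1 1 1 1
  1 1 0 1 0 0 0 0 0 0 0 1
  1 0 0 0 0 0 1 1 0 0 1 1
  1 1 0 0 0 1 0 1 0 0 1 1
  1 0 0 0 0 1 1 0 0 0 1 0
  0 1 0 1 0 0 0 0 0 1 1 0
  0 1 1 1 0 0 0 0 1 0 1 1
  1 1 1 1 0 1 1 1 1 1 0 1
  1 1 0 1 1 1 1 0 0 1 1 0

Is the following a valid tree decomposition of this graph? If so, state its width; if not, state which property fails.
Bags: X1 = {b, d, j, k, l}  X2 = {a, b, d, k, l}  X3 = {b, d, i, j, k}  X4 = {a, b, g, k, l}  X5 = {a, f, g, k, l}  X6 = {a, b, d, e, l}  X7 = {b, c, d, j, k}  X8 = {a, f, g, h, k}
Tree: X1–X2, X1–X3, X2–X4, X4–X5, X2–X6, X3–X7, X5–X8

Yes; width 4.

Every vertex of G appears in some bag (union = {a, b, c, d, e, f, g, h, i, j, k, l}); every edge is covered by a bag; and for each vertex v the set of bags containing v is connected in the bag tree. The decomposition is therefore valid. The largest bag has 5 vertices, so the width is 4.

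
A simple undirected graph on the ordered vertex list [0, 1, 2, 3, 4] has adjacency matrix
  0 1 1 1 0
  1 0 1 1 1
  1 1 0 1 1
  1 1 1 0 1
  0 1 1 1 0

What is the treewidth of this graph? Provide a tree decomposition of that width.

Each bag holds 4 vertices, so the decomposition has width 3, which upper-bounds the treewidth. On the other hand G contains the 4-clique {0, 1, 2, 3}. A clique must lie in a single bag of any decomposition, so no decomposition can have width below 3. The upper and lower bounds meet at 3, so that is the treewidth.

Treewidth 3.
One optimal decomposition is:
Bags: B1 = {1, 2, 3, 4}  B2 = {0, 1, 2, 3}
Tree: B1–B2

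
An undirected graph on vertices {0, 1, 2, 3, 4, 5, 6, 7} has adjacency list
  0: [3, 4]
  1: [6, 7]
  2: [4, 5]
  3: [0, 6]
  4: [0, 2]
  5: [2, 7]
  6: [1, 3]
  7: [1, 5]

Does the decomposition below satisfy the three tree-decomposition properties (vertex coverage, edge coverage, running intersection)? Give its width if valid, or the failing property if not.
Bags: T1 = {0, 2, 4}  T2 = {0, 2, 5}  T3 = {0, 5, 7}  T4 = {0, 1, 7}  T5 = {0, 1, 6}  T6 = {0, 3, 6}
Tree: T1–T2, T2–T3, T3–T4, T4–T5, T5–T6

Every vertex of G appears in some bag (union = {0, 1, 2, 3, 4, 5, 6, 7}); every edge is covered by a bag; and for each vertex v the set of bags containing v is connected in the bag tree. The decomposition is therefore valid. The largest bag has 3 vertices, so the width is 2.

Yes; width 2.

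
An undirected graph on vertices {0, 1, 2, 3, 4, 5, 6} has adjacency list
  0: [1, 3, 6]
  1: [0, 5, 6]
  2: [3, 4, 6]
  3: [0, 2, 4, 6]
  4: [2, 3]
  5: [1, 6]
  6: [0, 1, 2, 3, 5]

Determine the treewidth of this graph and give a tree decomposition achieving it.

Each bag holds 3 vertices, so the decomposition has width 2, which upper-bounds the treewidth. Conversely, {2, 3, 4} is a clique of size 3, and the vertices of any clique must share a bag in every tree decomposition; so some bag has ≥ 3 vertices and tw(G) ≥ 2. Therefore the treewidth is 2.

Treewidth 2.
Bags: B1 = {0, 1, 6}  B2 = {1, 5, 6}  B3 = {0, 3, 6}  B4 = {2, 3, 6}  B5 = {2, 3, 4}
Tree: B1–B2, B1–B3, B3–B4, B4–B5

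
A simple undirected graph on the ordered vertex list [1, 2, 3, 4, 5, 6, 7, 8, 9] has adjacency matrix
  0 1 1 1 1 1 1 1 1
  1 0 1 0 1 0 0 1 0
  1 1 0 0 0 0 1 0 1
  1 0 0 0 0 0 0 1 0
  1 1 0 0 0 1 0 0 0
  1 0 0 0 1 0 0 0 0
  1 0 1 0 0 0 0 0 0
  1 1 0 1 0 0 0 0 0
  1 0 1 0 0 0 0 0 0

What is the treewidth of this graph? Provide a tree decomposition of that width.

Treewidth 2.
One such decomposition:
Bags: B1 = {1, 2, 8}  B2 = {1, 2, 3}  B3 = {1, 2, 5}  B4 = {1, 4, 8}  B5 = {1, 3, 9}  B6 = {1, 3, 7}  B7 = {1, 5, 6}
Tree: B1–B2, B1–B3, B1–B4, B2–B5, B2–B6, B3–B7

The largest bag has 3 vertices, giving width 2; this decomposition certifies tw(G) ≤ 2. Conversely, {1, 2, 8} is a clique of size 3, and the vertices of any clique must share a bag in every tree decomposition; so some bag has ≥ 3 vertices and tw(G) ≥ 2. Therefore the treewidth is 2.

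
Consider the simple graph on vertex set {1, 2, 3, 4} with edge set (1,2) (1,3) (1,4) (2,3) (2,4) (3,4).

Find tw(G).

3

A width-3 tree decomposition is:
Bags: B1 = {1, 2, 3, 4}
Tree: (single bag)
A single bag containing all 4 vertices is trivially a valid decomposition of width 3. On the other hand G contains the 4-clique {1, 2, 3, 4}. A clique must lie in a single bag of any decomposition, so no decomposition can have width below 3. The upper and lower bounds meet at 3, so that is the treewidth.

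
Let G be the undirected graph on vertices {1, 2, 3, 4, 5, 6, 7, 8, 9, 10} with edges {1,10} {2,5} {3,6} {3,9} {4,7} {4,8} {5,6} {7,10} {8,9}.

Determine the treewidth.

A width-1 tree decomposition is:
Bags: B1 = {2, 5}  B2 = {5, 6}  B3 = {3, 6}  B4 = {3, 9}  B5 = {8, 9}  B6 = {4, 8}  B7 = {4, 7}  B8 = {7, 10}  B9 = {1, 10}
Tree: B1–B2, B2–B3, B3–B4, B4–B5, B5–B6, B6–B7, B7–B8, B8–B9
Each bag holds 2 vertices, so the decomposition has width 1, which upper-bounds the treewidth. Any graph with an edge has treewidth ≥ 1, and G has the edge 2–5. The upper and lower bounds meet at 1, so that is the treewidth.

1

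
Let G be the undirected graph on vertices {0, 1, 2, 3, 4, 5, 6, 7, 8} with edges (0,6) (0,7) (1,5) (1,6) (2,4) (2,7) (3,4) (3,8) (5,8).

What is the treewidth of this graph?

2

A width-2 tree decomposition is:
Bags: B1 = {0, 2, 7}  B2 = {0, 2, 6}  B3 = {1, 2, 6}  B4 = {1, 2, 5}  B5 = {2, 5, 8}  B6 = {2, 3, 8}  B7 = {2, 3, 4}
Tree: B1–B2, B2–B3, B3–B4, B4–B5, B5–B6, B6–B7
The largest bag has 3 vertices, giving width 2; this decomposition certifies tw(G) ≤ 2. The edges 2–7–0–6–1–5–8–3–4–2 form a cycle, so G is not a tree and its treewidth is at least 2. Combining the bounds, tw(G) = 2.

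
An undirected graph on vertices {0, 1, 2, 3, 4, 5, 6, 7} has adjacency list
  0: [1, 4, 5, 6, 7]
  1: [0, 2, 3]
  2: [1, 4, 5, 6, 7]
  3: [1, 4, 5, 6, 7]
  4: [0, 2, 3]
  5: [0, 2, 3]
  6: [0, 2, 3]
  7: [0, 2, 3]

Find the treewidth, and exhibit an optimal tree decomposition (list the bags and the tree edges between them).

Treewidth 3.
Bags: B1 = {0, 2, 3, 5}  B2 = {0, 2, 3, 7}  B3 = {0, 2, 3, 4}  B4 = {0, 1, 2, 3}  B5 = {0, 2, 3, 6}
Tree: B1–B2, B2–B3, B3–B4, B4–B5

The largest bag has 4 vertices, giving width 3; this decomposition certifies tw(G) ≤ 3. For the lower bound: the 4 vertex sets {0,5}, {2,7}, {3}, {4} are disjoint, each induces a connected subgraph, and every pair is joined by at least one edge of G. Contracting each set to a single vertex therefore yields K_{4} as a minor, and since treewidth is minor-monotone, tw(G) ≥ tw(K_{4}) = 3. Therefore the treewidth is 3.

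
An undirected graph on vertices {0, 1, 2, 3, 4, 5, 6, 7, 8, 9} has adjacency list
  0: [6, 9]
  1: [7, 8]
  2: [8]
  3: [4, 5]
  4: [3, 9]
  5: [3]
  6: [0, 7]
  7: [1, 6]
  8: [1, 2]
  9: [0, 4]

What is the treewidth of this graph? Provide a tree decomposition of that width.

Treewidth 1.
One optimal decomposition is:
Bags: B1 = {3, 5}  B2 = {3, 4}  B3 = {4, 9}  B4 = {0, 9}  B5 = {0, 6}  B6 = {6, 7}  B7 = {1, 7}  B8 = {1, 8}  B9 = {2, 8}
Tree: B1–B2, B2–B3, B3–B4, B4–B5, B5–B6, B6–B7, B7–B8, B8–B9

Each bag holds 2 vertices, so the decomposition has width 1, which upper-bounds the treewidth. Any graph with an edge has treewidth ≥ 1, and G has the edge 5–3. The upper and lower bounds meet at 1, so that is the treewidth.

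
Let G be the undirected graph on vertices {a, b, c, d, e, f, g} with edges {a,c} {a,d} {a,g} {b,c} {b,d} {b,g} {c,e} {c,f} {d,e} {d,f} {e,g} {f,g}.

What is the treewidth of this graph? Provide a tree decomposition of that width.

The largest bag has 4 vertices, giving width 3; this decomposition certifies tw(G) ≤ 3. For the lower bound: the 4 vertex sets {a,d}, {c,f}, {g}, {b} are disjoint, each induces a connected subgraph, and every pair is joined by at least one edge of G. Contracting each set to a single vertex therefore yields K_{4} as a minor, and since treewidth is minor-monotone, tw(G) ≥ tw(K_{4}) = 3. Therefore the treewidth is 3.

Treewidth 3.
One optimal decomposition is:
Bags: B1 = {a, c, d, g}  B2 = {c, d, f, g}  B3 = {b, c, d, g}  B4 = {c, d, e, g}
Tree: B1–B2, B2–B3, B3–B4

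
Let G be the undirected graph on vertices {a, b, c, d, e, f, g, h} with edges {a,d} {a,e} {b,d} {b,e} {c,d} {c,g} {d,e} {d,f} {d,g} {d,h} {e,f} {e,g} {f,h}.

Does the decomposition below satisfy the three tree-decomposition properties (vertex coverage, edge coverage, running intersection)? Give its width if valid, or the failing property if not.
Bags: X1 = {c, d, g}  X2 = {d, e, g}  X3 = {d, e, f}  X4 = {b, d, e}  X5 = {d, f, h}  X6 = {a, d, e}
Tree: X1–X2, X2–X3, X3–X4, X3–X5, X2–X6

Yes; width 2.

Vertex coverage: the bags together contain {a, b, c, d, e, f, g, h}, the full vertex set. Edge coverage: each edge of G has both endpoints in at least one bag. Running intersection: for every vertex, the bags containing it form a connected subtree. All three properties hold, so this is a valid tree decomposition of width max|bag| − 1 = 2, and hence tw(G) ≤ 2.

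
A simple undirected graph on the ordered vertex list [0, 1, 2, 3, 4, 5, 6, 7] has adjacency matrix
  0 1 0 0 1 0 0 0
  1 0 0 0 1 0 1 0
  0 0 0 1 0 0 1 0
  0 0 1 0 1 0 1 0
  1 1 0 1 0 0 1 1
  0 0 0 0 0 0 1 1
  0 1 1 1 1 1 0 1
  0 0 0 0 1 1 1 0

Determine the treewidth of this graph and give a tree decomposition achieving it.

Every bag has size at most 3, so the width is 3 − 1 = 2 and tw(G) ≤ 2. Conversely, {0, 1, 4} is a clique of size 3, and the vertices of any clique must share a bag in every tree decomposition; so some bag has ≥ 3 vertices and tw(G) ≥ 2. Therefore the treewidth is 2.

Treewidth 2.
One optimal decomposition is:
Bags: B1 = {3, 4, 6}  B2 = {4, 6, 7}  B3 = {1, 4, 6}  B4 = {0, 1, 4}  B5 = {5, 6, 7}  B6 = {2, 3, 6}
Tree: B1–B2, B1–B3, B3–B4, B2–B5, B1–B6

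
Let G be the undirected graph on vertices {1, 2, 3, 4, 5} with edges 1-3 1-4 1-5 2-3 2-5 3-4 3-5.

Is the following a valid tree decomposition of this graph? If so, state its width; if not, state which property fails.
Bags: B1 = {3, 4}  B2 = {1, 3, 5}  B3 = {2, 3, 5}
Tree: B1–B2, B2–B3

No — edge (1,4) lies in no bag.

A tree decomposition must satisfy three properties: every vertex lies in some bag; for every edge, both endpoints lie together in some bag; and for every vertex, the bags containing it form a connected subtree. Here edge (1,4) lies in no bag, so the decomposition is invalid.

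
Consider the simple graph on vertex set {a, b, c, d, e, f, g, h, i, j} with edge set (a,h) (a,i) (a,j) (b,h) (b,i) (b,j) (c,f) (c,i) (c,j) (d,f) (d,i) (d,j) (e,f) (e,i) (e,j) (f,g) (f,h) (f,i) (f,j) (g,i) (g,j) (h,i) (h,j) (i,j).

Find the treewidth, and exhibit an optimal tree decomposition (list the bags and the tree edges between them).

Every bag has size at most 4, so the width is 4 − 1 = 3 and tw(G) ≤ 3. Conversely, {a, h, i, j} is a clique of size 4, and the vertices of any clique must share a bag in every tree decomposition; so some bag has ≥ 4 vertices and tw(G) ≥ 3. Combining the bounds, tw(G) = 3.

Treewidth 3.
Bags: B1 = {f, g, i, j}  B2 = {e, f, i, j}  B3 = {f, h, i, j}  B4 = {d, f, i, j}  B5 = {b, h, i, j}  B6 = {c, f, i, j}  B7 = {a, h, i, j}
Tree: B1–B2, B2–B3, B3–B4, B3–B5, B2–B6, B5–B7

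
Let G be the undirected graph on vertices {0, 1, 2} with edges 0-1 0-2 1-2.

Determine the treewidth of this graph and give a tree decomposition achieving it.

Treewidth 2.
Bags: B1 = {0, 1, 2}
Tree: (single bag)

A single bag containing all 3 vertices is trivially a valid decomposition of width 2. On the other hand G contains the 3-clique {0, 1, 2}. A clique must lie in a single bag of any decomposition, so no decomposition can have width below 2. Therefore the treewidth is 2.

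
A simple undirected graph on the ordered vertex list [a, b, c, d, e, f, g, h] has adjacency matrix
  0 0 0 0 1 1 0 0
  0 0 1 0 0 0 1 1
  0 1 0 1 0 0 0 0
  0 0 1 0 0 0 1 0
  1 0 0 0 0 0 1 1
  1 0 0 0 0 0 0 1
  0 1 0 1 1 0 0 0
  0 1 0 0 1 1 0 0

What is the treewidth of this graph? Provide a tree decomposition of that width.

Treewidth 2.
One such decomposition:
Bags: B1 = {b, c, d}  B2 = {b, d, g}  B3 = {b, g, h}  B4 = {e, g, h}  B5 = {e, f, h}  B6 = {a, e, f}
Tree: B1–B2, B2–B3, B3–B4, B4–B5, B5–B6

The largest bag has 3 vertices, giving width 2; this decomposition certifies tw(G) ≤ 2. For the lower bound, G contains the cycle c–d–g–b–c, so G is not a forest; only forests have treewidth ≤ 1, hence tw(G) ≥ 2. Therefore the treewidth is 2.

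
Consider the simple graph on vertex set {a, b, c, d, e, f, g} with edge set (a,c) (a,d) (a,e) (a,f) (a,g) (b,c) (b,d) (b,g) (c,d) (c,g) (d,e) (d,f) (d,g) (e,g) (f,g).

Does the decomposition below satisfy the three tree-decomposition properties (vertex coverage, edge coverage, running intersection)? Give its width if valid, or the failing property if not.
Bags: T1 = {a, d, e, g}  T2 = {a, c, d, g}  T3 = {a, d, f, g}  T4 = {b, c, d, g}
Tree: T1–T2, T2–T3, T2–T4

Yes; width 3.

Every vertex of G appears in some bag (union = {a, b, c, d, e, f, g}); every edge is covered by a bag; and for each vertex v the set of bags containing v is connected in the bag tree. The decomposition is therefore valid. The largest bag has 4 vertices, so the width is 3.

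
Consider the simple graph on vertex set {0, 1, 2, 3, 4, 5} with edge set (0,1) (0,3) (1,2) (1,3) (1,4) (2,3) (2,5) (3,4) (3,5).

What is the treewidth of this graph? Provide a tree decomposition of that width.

Treewidth 2.
Bags: B1 = {1, 3, 4}  B2 = {1, 2, 3}  B3 = {2, 3, 5}  B4 = {0, 1, 3}
Tree: B1–B2, B2–B3, B2–B4

Each bag holds 3 vertices, so the decomposition has width 2, which upper-bounds the treewidth. Conversely, {0, 1, 3} is a clique of size 3, and the vertices of any clique must share a bag in every tree decomposition; so some bag has ≥ 3 vertices and tw(G) ≥ 2. Therefore the treewidth is 2.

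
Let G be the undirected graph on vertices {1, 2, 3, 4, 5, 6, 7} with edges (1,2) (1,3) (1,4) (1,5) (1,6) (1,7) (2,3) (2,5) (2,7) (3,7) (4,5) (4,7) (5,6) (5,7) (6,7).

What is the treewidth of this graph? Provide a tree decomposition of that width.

The largest bag has 4 vertices, giving width 3; this decomposition certifies tw(G) ≤ 3. On the other hand G contains the 4-clique {1, 2, 3, 7}. A clique must lie in a single bag of any decomposition, so no decomposition can have width below 3. Therefore the treewidth is 3.

Treewidth 3.
One optimal decomposition is:
Bags: B1 = {1, 2, 3, 7}  B2 = {1, 2, 5, 7}  B3 = {1, 5, 6, 7}  B4 = {1, 4, 5, 7}
Tree: B1–B2, B2–B3, B2–B4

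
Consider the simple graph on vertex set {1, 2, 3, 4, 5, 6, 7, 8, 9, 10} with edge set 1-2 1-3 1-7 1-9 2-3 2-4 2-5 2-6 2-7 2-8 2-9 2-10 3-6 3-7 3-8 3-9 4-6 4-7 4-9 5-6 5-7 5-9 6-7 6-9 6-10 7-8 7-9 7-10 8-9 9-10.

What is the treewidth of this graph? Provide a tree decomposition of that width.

Treewidth 4.
One optimal decomposition is:
Bags: B1 = {1, 2, 3, 7, 9}  B2 = {2, 3, 6, 7, 9}  B3 = {2, 4, 6, 7, 9}  B4 = {2, 6, 7, 9, 10}  B5 = {2, 3, 7, 8, 9}  B6 = {2, 5, 6, 7, 9}
Tree: B1–B2, B2–B3, B3–B4, B2–B5, B2–B6

Every bag has size at most 5, so the width is 5 − 1 = 4 and tw(G) ≤ 4. Conversely, {2, 3, 7, 8, 9} is a clique of size 5, and the vertices of any clique must share a bag in every tree decomposition; so some bag has ≥ 5 vertices and tw(G) ≥ 4. Combining the bounds, tw(G) = 4.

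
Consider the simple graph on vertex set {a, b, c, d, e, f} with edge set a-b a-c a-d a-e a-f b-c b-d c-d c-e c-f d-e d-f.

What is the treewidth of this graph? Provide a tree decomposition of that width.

Treewidth 3.
Bags: B1 = {a, b, c, d}  B2 = {a, c, d, f}  B3 = {a, c, d, e}
Tree: B1–B2, B1–B3

Every bag has size at most 4, so the width is 4 − 1 = 3 and tw(G) ≤ 3. On the other hand G contains the 4-clique {a, c, d, e}. A clique must lie in a single bag of any decomposition, so no decomposition can have width below 3. Therefore the treewidth is 3.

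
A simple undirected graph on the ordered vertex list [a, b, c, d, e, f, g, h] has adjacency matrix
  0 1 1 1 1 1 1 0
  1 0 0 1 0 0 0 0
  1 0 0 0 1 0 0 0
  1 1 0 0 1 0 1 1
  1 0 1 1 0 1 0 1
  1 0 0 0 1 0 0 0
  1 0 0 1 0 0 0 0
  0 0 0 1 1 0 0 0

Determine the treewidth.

2

A width-2 tree decomposition is:
Bags: B1 = {a, d, e}  B2 = {a, b, d}  B3 = {d, e, h}  B4 = {a, d, g}  B5 = {a, e, f}  B6 = {a, c, e}
Tree: B1–B2, B1–B3, B1–B4, B1–B5, B1–B6
Each bag holds 3 vertices, so the decomposition has width 2, which upper-bounds the treewidth. For the lower bound, the 3 vertices {d, e, h} are pairwise adjacent, and any tree decomposition puts a clique entirely inside one bag — forcing width ≥ 2. The upper and lower bounds meet at 2, so that is the treewidth.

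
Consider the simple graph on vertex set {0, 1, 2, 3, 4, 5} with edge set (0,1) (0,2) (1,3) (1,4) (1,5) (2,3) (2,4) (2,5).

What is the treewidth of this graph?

A width-2 tree decomposition is:
Bags: B1 = {1, 2, 5}  B2 = {0, 1, 2}  B3 = {1, 2, 4}  B4 = {1, 2, 3}
Tree: B1–B2, B2–B3, B3–B4
Every bag has size at most 3, so the width is 3 − 1 = 2 and tw(G) ≤ 2. Since 5–1–0–2–5 is a cycle in G, G is not acyclic. Forests are exactly the graphs of treewidth ≤ 1, so tw(G) ≥ 2. The upper and lower bounds meet at 2, so that is the treewidth.

2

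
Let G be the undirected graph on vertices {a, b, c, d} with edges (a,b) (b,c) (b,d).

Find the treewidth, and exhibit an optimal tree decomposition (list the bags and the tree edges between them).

Treewidth 1.
Bags: B1 = {b, c}  B2 = {b, d}  B3 = {a, b}
Tree: B1–B2, B2–B3

Every bag has size at most 2, so the width is 2 − 1 = 1 and tw(G) ≤ 1. Any graph with an edge has treewidth ≥ 1, and G has the edge c–b. Combining the bounds, tw(G) = 1.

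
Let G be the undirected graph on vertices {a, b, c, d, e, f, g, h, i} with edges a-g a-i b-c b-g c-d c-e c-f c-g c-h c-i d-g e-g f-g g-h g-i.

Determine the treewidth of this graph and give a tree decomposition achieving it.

Treewidth 2.
Bags: B1 = {c, e, g}  B2 = {c, g, i}  B3 = {b, c, g}  B4 = {c, f, g}  B5 = {a, g, i}  B6 = {c, g, h}  B7 = {c, d, g}
Tree: B1–B2, B2–B3, B2–B4, B2–B5, B2–B6, B2–B7

Every bag has size at most 3, so the width is 3 − 1 = 2 and tw(G) ≤ 2. Conversely, {c, d, g} is a clique of size 3, and the vertices of any clique must share a bag in every tree decomposition; so some bag has ≥ 3 vertices and tw(G) ≥ 2. Therefore the treewidth is 2.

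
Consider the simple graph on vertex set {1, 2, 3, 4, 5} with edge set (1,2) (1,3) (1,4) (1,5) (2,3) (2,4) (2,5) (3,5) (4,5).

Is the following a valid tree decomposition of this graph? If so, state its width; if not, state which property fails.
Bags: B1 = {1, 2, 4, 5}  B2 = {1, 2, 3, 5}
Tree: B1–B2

Vertex coverage: the bags together contain {1, 2, 3, 4, 5}, the full vertex set. Edge coverage: each edge of G has both endpoints in at least one bag. Running intersection: for every vertex, the bags containing it form a connected subtree. All three properties hold, so this is a valid tree decomposition of width max|bag| − 1 = 3, and hence tw(G) ≤ 3.

Yes; width 3.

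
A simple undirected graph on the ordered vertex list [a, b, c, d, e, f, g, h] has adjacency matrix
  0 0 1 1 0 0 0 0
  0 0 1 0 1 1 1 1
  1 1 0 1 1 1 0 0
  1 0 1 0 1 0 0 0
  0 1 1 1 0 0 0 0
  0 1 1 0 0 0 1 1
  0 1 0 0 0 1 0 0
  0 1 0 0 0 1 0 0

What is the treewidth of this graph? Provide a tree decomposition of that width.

Treewidth 2.
One optimal decomposition is:
Bags: B1 = {b, c, f}  B2 = {b, f, g}  B3 = {b, c, e}  B4 = {b, f, h}  B5 = {c, d, e}  B6 = {a, c, d}
Tree: B1–B2, B1–B3, B1–B4, B3–B5, B5–B6

Each bag holds 3 vertices, so the decomposition has width 2, which upper-bounds the treewidth. Conversely, {c, d, e} is a clique of size 3, and the vertices of any clique must share a bag in every tree decomposition; so some bag has ≥ 3 vertices and tw(G) ≥ 2. Hence tw(G) = 2 exactly.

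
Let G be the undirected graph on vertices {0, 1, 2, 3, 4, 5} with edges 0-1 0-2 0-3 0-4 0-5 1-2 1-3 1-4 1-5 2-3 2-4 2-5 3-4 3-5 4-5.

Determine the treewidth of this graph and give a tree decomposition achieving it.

Treewidth 5.
One optimal decomposition is:
Bags: B1 = {0, 1, 2, 3, 4, 5}
Tree: (single bag)

With just one bag of size 6, the width is 6 − 1 = 5, so tw(G) ≤ 5. For the lower bound, the 6 vertices {0, 1, 2, 3, 4, 5} are pairwise adjacent, and any tree decomposition puts a clique entirely inside one bag — forcing width ≥ 5. The upper and lower bounds meet at 5, so that is the treewidth.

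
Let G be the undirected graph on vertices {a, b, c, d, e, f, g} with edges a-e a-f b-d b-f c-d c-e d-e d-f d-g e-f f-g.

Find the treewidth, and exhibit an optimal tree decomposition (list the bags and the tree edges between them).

The largest bag has 3 vertices, giving width 2; this decomposition certifies tw(G) ≤ 2. Conversely, {c, d, e} is a clique of size 3, and the vertices of any clique must share a bag in every tree decomposition; so some bag has ≥ 3 vertices and tw(G) ≥ 2. The upper and lower bounds meet at 2, so that is the treewidth.

Treewidth 2.
Bags: B1 = {d, e, f}  B2 = {c, d, e}  B3 = {d, f, g}  B4 = {a, e, f}  B5 = {b, d, f}
Tree: B1–B2, B1–B3, B1–B4, B3–B5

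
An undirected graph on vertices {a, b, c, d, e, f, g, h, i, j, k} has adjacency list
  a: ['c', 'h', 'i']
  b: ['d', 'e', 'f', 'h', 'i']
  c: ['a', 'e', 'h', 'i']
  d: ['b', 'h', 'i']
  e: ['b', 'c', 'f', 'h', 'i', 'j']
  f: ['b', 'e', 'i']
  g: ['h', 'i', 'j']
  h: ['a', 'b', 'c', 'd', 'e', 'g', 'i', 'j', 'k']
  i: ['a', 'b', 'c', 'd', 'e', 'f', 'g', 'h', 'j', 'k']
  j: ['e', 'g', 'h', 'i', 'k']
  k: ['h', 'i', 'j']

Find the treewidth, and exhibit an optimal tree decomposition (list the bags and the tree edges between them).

Treewidth 3.
One such decomposition:
Bags: B1 = {c, e, h, i}  B2 = {e, h, i, j}  B3 = {b, e, h, i}  B4 = {h, i, j, k}  B5 = {b, e, f, i}  B6 = {g, h, i, j}  B7 = {a, c, h, i}  B8 = {b, d, h, i}
Tree: B1–B2, B2–B3, B2–B4, B3–B5, B2–B6, B1–B7, B3–B8

Every bag has size at most 4, so the width is 4 − 1 = 3 and tw(G) ≤ 3. Conversely, {b, d, h, i} is a clique of size 4, and the vertices of any clique must share a bag in every tree decomposition; so some bag has ≥ 4 vertices and tw(G) ≥ 3. Hence tw(G) = 3 exactly.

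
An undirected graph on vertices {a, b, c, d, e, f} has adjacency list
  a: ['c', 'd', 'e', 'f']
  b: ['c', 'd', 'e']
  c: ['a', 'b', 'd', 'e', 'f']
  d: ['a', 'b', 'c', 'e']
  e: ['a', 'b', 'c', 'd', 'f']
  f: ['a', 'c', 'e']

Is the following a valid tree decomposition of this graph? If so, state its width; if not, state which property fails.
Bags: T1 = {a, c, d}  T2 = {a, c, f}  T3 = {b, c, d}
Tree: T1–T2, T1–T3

No — vertex e appears in no bag.

A tree decomposition must satisfy three properties: every vertex lies in some bag; for every edge, both endpoints lie together in some bag; and for every vertex, the bags containing it form a connected subtree. Here vertex e appears in no bag, so the decomposition is invalid.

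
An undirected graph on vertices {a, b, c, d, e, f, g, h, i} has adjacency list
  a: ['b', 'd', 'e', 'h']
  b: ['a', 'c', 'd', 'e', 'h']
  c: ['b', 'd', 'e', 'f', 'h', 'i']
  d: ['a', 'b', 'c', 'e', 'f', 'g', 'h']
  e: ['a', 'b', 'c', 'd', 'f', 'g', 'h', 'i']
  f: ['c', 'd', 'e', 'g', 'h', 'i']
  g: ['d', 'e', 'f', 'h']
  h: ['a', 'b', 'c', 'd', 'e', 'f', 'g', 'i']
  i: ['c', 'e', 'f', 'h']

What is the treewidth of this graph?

A width-4 tree decomposition is:
Bags: B1 = {b, c, d, e, h}  B2 = {c, d, e, f, h}  B3 = {a, b, d, e, h}  B4 = {d, e, f, g, h}  B5 = {c, e, f, h, i}
Tree: B1–B2, B1–B3, B2–B4, B2–B5
Every bag has size at most 5, so the width is 5 − 1 = 4 and tw(G) ≤ 4. For the lower bound, the 5 vertices {a, b, d, e, h} are pairwise adjacent, and any tree decomposition puts a clique entirely inside one bag — forcing width ≥ 4. Therefore the treewidth is 4.

4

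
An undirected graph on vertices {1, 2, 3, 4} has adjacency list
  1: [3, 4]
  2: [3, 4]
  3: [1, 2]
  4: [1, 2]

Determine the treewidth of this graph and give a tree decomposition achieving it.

Treewidth 2.
One such decomposition:
Bags: B1 = {1, 3, 4}  B2 = {2, 3, 4}
Tree: B1–B2

The largest bag has 3 vertices, giving width 2; this decomposition certifies tw(G) ≤ 2. For the lower bound, G contains the cycle 3–1–4–2–3, so G is not a forest; only forests have treewidth ≤ 1, hence tw(G) ≥ 2. Combining the bounds, tw(G) = 2.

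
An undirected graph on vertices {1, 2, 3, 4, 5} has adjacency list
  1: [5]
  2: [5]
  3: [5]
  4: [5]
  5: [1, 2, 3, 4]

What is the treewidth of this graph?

1

A width-1 tree decomposition is:
Bags: B1 = {2, 5}  B2 = {1, 5}  B3 = {3, 5}  B4 = {4, 5}
Tree: B1–B2, B1–B3, B2–B4
Every bag has size at most 2, so the width is 2 − 1 = 1 and tw(G) ≤ 1. Any graph with an edge has treewidth ≥ 1, and G has the edge 5–2. Hence tw(G) = 1 exactly.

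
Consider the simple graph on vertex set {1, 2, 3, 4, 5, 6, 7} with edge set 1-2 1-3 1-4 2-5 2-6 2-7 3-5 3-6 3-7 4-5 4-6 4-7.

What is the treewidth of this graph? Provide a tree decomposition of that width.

Treewidth 3.
One such decomposition:
Bags: B1 = {2, 3, 4, 7}  B2 = {1, 2, 3, 4}  B3 = {2, 3, 4, 5}  B4 = {2, 3, 4, 6}
Tree: B1–B2, B2–B3, B3–B4

Each bag holds 4 vertices, so the decomposition has width 3, which upper-bounds the treewidth. For the lower bound: the 4 vertex sets {3,7}, {1,2}, {4}, {5} are disjoint, each induces a connected subgraph, and every pair is joined by at least one edge of G. Contracting each set to a single vertex therefore yields K_{4} as a minor, and since treewidth is minor-monotone, tw(G) ≥ tw(K_{4}) = 3. Combining the bounds, tw(G) = 3.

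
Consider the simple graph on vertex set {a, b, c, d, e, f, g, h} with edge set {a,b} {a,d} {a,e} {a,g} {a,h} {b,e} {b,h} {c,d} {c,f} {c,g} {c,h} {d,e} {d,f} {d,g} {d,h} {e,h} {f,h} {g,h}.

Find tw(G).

A width-3 tree decomposition is:
Bags: B1 = {a, d, g, h}  B2 = {a, d, e, h}  B3 = {c, d, g, h}  B4 = {c, d, f, h}  B5 = {a, b, e, h}
Tree: B1–B2, B1–B3, B3–B4, B2–B5
The largest bag has 4 vertices, giving width 3; this decomposition certifies tw(G) ≤ 3. On the other hand G contains the 4-clique {c, d, g, h}. A clique must lie in a single bag of any decomposition, so no decomposition can have width below 3. Hence tw(G) = 3 exactly.

3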